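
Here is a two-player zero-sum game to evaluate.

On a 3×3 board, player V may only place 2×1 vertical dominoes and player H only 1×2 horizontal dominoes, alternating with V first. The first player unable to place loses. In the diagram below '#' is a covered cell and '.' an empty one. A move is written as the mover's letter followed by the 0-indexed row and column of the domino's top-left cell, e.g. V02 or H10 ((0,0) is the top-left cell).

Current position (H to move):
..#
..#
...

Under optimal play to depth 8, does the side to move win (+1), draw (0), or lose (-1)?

value(..#/..#/..., H) = +1

[..#/..#/...] H move#1: H00:-1/###/..#/..., H10:+1/..#/###/...*, H20:-1/..#/..#/##., H21:-1/..#/..#/.##
[..#/###/...] end (terminal -1, V#2); searched ..#/..#/... to 8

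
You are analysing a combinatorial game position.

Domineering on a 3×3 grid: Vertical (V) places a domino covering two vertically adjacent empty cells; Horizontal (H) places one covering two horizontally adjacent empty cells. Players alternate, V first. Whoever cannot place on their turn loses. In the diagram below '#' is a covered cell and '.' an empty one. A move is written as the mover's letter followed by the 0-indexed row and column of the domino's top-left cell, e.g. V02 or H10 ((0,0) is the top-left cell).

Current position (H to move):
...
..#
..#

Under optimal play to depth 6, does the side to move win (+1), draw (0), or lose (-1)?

[.../..#/..#] H move#1: H00:-1/##./..#/..#, H01:-1/.##/..#/..#, H10:+1/.../###/..#*, H20:-1/.../..#/###
[.../###/..#] end (terminal -1, V#2); searched .../..#/..# to 6

value(.../..#/..#, H) = +1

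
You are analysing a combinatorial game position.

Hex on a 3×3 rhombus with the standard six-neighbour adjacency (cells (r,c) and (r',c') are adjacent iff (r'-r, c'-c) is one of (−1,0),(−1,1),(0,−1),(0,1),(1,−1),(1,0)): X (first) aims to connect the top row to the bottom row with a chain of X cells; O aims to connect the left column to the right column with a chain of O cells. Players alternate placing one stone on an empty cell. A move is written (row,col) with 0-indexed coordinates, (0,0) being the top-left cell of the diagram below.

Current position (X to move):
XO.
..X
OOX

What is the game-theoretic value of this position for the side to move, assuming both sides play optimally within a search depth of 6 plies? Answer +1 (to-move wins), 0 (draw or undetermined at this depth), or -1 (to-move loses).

value(XO./..X/OOX, X) = +1

p1 X@[XO./..X/OOX]: (0,2)[XOX/..X/OOX]+1* (1,0)[XO./X.X/OOX]+1 (1,1)[XO./.XX/OOX]+1
p2 O@[XOX/..X/OOX] terminal -1; root [XO./..X/OOX] d6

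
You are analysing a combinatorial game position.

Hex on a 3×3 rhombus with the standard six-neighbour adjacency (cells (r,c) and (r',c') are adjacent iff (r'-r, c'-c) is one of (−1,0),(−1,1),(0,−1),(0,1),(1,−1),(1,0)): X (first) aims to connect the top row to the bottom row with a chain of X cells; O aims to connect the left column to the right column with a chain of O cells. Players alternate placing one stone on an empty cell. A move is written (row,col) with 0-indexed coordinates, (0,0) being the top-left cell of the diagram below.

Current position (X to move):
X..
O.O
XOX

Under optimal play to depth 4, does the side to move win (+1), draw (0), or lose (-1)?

value(X../O.O/XOX, X) = +1

[X../O.O/XOX] X move#1: (0,1):-1/XX./O.O/XOX, (0,2):-1/X.X/O.O/XOX, (1,1):+1/X../OXO/XOX*
[X../OXO/XOX] O move#2: (0,1):-1/XO./OXO/XOX*, (0,2):-1/X.O/OXO/XOX
[XO./OXO/XOX] X move#3: (0,2):+1/XOX/OXO/XOX*
[XOX/OXO/XOX] end (terminal -1, O#4); searched X../O.O/XOX to 4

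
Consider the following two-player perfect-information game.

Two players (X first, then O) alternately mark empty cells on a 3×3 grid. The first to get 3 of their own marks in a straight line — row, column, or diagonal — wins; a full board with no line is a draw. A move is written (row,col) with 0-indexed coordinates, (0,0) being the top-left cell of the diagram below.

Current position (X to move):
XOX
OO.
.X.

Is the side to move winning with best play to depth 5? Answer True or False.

X winning at [XOX/OO./.X.]: False

p1 X@[XOX/OO./.X.]: (1,2)[XOX/OOX/.X.]+0* (2,0)[XOX/OO./XX.]-1 (2,2)[XOX/OO./.XX]-1
p2 O@[XOX/OOX/.X.]: (2,0)[XOX/OOX/OX.]-1 (2,2)[XOX/OOX/.XO]+0*
p3 X@[XOX/OOX/.XO]: (2,0)[XOX/OOX/XXO]+0*
p4 O@[XOX/OOX/XXO] terminal +0; root [XOX/OO./.X.] d5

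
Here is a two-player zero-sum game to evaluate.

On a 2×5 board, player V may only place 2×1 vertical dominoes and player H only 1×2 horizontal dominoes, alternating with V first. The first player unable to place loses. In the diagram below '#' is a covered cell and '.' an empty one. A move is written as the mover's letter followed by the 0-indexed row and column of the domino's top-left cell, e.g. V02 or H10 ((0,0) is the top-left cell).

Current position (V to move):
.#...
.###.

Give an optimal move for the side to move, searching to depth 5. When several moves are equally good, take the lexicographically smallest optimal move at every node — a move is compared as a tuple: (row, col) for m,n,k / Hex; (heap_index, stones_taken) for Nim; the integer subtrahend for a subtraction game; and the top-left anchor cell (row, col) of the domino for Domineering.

V's best at [.#.../.###.]: V04

p1 V@[.#.../.###.]: V00[##.../####.]-1 V04[.#..#/.####]+1*
p2 H@[.#..#/.####]: H02[.####/.####]-1*
p3 V@[.####/.####]: V00[#####/#####]+1*
p4 H@[#####/#####] terminal -1; root [.#.../.###.] d5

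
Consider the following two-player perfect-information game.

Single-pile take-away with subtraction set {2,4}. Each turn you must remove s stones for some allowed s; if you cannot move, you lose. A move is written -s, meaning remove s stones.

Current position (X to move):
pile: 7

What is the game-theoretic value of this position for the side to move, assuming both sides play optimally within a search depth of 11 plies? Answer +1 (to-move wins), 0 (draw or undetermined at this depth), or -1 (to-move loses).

p1 X@[7]: -2[5]-1* -4[3]-1
p2 O@[5]: -2[3]-1 -4[1]+1*
p3 X@[1] terminal -1; root [7] d11

value(7, X) = -1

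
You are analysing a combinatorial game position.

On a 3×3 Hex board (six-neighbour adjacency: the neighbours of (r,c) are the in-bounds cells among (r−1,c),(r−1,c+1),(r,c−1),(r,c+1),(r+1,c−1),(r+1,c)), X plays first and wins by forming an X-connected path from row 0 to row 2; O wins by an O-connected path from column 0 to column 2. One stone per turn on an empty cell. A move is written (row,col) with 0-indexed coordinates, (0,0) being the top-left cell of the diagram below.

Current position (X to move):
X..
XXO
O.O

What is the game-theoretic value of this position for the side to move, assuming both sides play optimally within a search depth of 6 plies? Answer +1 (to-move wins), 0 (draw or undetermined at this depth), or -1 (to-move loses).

value(X../XXO/O.O, X) = +1

ply 1, X at X../XXO/O.O | (0,1)=-1→XX./XXO/O.O; (0,2)=-1→X.X/XXO/O.O; (2,1)=+1→X../XXO/OXO*
ply 2: X../XXO/OXO is terminal -1 (O); from X../XXO/O.O depth 6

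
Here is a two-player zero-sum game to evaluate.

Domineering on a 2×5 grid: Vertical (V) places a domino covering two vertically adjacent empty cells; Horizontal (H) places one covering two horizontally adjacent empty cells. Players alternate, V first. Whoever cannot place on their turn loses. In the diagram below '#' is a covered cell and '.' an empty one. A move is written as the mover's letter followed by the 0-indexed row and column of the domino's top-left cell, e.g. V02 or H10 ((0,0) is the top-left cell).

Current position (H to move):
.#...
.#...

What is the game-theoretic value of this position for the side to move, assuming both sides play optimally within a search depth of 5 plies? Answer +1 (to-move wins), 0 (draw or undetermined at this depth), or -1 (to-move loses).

value(.#.../.#..., H) = -1

[.#.../.#...] H move#1: H02:-1/.###./.#...*, H03:-1/.#.##/.#..., H12:-1/.#.../.###., H13:-1/.#.../.#.##
[.###./.#...] V move#2: V00:-1/####./##..., V04:+1/.####/.#..#*
[.####/.#..#] H move#3: H12:-1/.####/.####*
[.####/.####] V move#4: V00:+1/#####/#####*
[#####/#####] end (terminal -1, H#5); searched .#.../.#... to 5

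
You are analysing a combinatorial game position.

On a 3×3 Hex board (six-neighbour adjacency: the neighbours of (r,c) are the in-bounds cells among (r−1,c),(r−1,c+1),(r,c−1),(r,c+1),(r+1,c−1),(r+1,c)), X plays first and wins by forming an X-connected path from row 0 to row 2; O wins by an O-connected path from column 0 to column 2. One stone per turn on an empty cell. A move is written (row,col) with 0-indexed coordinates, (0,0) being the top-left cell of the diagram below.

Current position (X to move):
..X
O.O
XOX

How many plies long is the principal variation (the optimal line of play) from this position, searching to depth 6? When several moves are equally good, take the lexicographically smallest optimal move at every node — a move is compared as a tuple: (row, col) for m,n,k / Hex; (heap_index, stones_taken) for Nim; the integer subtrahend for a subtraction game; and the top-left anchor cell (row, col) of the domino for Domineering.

PV length from [..X/O.O/XOX]: 1 ply

ply 1, X at ..X/O.O/XOX | (0,0)=-1→X.X/O.O/XOX; (0,1)=-1→.XX/O.O/XOX; (1,1)=+1→..X/OXO/XOX*
ply 2: ..X/OXO/XOX is terminal -1 (O); from ..X/O.O/XOX depth 6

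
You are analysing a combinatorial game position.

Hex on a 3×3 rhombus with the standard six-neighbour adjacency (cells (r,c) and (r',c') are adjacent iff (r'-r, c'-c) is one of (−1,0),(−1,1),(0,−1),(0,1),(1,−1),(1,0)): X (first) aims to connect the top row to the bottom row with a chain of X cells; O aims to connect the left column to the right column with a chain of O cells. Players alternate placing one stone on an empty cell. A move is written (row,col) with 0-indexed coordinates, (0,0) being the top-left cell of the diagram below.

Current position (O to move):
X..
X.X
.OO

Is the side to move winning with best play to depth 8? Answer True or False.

O winning at [X../X.X/.OO]: True

p1 O@[X../X.X/.OO]: (0,1)[XO./X.X/.OO]-1 (0,2)[X.O/X.X/.OO]-1 (1,1)[X../XOX/.OO]-1 (2,0)[X../X.X/OOO]+1*
p2 X@[X../X.X/OOO] terminal -1; root [X../X.X/.OO] d8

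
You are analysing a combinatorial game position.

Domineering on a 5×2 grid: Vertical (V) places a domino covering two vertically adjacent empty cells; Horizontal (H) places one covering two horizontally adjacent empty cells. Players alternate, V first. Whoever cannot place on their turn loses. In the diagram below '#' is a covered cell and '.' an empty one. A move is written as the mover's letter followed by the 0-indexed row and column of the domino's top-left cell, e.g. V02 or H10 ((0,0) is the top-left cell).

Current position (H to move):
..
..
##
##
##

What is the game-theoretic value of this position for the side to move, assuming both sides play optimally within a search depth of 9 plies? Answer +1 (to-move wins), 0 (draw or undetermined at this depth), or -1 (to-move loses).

ply 1, H at ../../##/##/## | H00=+1→##/../##/##/##*; H10=+1→../##/##/##/##
ply 2: ##/../##/##/## is terminal -1 (V); from ../../##/##/## depth 9

value(../../##/##/##, H) = +1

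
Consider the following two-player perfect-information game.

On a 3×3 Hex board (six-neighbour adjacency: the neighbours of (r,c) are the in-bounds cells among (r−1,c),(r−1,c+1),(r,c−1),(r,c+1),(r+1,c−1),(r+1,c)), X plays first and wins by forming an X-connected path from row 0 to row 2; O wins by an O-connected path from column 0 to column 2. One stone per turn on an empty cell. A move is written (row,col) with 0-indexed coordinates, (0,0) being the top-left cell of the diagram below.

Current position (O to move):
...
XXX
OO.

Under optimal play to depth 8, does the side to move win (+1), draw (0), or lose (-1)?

ply 1, O at .../XXX/OO. | (0,0)=-1→O../XXX/OO.; (0,1)=-1→.O./XXX/OO.; (0,2)=-1→..O/XXX/OO.; (2,2)=+1→.../XXX/OOO*
ply 2: .../XXX/OOO is terminal -1 (X); from .../XXX/OO. depth 8

value(.../XXX/OO., O) = +1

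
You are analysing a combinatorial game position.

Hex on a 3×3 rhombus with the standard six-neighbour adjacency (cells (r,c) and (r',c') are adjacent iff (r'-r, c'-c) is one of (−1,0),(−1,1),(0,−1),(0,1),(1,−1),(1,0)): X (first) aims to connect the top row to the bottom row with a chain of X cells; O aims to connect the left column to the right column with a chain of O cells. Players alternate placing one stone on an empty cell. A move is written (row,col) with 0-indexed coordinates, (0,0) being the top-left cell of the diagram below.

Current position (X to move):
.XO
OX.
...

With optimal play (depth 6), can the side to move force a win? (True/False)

X winning at [.XO/OX./...]: True

ply 1, X at .XO/OX./... | (0,0)=+1→XXO/OX./...*; (1,2)=+1→.XO/OXX/...; (2,0)=+1→.XO/OX./X..; (2,1)=+1→.XO/OX./.X.; (2,2)=+1→.XO/OX./..X
ply 2, O at XXO/OX./... | (1,2)=-1→XXO/OXO/...*; (2,0)=-1→XXO/OX./O..; (2,1)=-1→XXO/OX./.O.; (2,2)=-1→XXO/OX./..O
ply 3, X at XXO/OXO/... | (2,0)=+1→XXO/OXO/X..*; (2,1)=+1→XXO/OXO/.X.; (2,2)=+1→XXO/OXO/..X
ply 4: XXO/OXO/X.. is terminal -1 (O); from .XO/OX./... depth 6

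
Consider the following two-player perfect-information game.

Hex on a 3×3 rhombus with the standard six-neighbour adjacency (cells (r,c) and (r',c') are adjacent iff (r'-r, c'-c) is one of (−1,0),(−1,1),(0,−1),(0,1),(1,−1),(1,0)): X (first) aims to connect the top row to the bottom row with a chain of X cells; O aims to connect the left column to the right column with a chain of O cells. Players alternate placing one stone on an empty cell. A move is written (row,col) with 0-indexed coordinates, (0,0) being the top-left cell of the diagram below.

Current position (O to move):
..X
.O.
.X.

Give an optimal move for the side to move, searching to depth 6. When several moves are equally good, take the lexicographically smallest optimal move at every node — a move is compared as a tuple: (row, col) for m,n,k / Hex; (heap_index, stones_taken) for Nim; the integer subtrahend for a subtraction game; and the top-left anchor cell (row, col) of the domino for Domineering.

ply 1, O at ..X/.O./.X. | (0,0)=-1→O.X/.O./.X.; (0,1)=-1→.OX/.O./.X.; (1,0)=-1→..X/OO./.X.; (1,2)=+1→..X/.OO/.X.*; (2,0)=-1→..X/.O./OX.; (2,2)=-1→..X/.O./.XO
ply 2, X at ..X/.OO/.X. | (0,0)=-1→X.X/.OO/.X.*; (0,1)=-1→.XX/.OO/.X.; (1,0)=-1→..X/XOO/.X.; (2,0)=-1→..X/.OO/XX.; (2,2)=-1→..X/.OO/.XX
ply 3, O at X.X/.OO/.X. | (0,1)=+1→XOX/.OO/.X.*; (1,0)=+1→X.X/OOO/.X.; (2,0)=+1→X.X/.OO/OX.; (2,2)=+1→X.X/.OO/.XO
ply 4, X at XOX/.OO/.X. | (1,0)=-1→XOX/XOO/.X.*; (2,0)=-1→XOX/.OO/XX.; (2,2)=-1→XOX/.OO/.XX
ply 5, O at XOX/XOO/.X. | (2,0)=+1→XOX/XOO/OX.*; (2,2)=-1→XOX/XOO/.XO
ply 6: XOX/XOO/OX. is terminal -1 (X); from ..X/.O./.X. depth 6

O's best at [..X/.O./.X.]: (1,2)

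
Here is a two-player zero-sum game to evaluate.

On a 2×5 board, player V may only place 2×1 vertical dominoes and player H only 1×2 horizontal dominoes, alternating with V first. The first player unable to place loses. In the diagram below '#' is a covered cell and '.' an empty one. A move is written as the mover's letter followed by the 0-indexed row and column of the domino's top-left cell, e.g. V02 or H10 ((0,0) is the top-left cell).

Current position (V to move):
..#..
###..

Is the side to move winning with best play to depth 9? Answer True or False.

[..#../###..] V move#1: V03:+1/..##./####.*, V04:+1/..#.#/###.#
[..##./####.] H move#2: H00:-1/####./####.*
[####./####.] V move#3: V04:+1/#####/#####*
[#####/#####] end (terminal -1, H#4); searched ..#../###.. to 9

V winning at [..#../###..]: True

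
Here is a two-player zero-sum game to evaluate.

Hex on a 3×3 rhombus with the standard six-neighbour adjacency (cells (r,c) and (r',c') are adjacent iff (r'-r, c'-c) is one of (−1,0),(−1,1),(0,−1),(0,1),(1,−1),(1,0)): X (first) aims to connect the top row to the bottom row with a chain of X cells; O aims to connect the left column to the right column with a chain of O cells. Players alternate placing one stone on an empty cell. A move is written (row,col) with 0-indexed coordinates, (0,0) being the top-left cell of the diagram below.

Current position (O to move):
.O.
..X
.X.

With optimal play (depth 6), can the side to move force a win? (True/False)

[.O./..X/.X.] O move#1: (0,0):-1/OO./..X/.X., (0,2):+1/.OO/..X/.X.*, (1,0):-1/.O./O.X/.X., (1,1):-1/.O./.OX/.X., (2,0):-1/.O./..X/OX., (2,2):-1/.O./..X/.XO
[.OO/..X/.X.] X move#2: (0,0):-1/XOO/..X/.X.*, (1,0):-1/.OO/X.X/.X., (1,1):-1/.OO/.XX/.X., (2,0):-1/.OO/..X/XX., (2,2):-1/.OO/..X/.XX
[XOO/..X/.X.] O move#3: (1,0):+1/XOO/O.X/.X.*, (1,1):+1/XOO/.OX/.X., (2,0):+1/XOO/..X/OX., (2,2):-1/XOO/..X/.XO
[XOO/O.X/.X.] end (terminal -1, X#4); searched .O./..X/.X. to 6

O winning at [.O./..X/.X.]: True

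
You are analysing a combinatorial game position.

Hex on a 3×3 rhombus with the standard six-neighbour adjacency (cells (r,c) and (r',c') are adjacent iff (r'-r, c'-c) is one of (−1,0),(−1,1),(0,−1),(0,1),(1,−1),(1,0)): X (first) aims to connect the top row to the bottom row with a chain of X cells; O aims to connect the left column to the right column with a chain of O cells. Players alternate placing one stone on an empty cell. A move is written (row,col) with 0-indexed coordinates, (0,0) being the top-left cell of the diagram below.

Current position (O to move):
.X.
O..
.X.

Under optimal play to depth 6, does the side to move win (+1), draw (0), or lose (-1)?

value(.X./O../.X., O) = +1

[.X./O../.X.] O move#1: (0,0):-1/OX./O../.X., (0,2):-1/.XO/O../.X., (1,1):+1/.X./OO./.X.*, (1,2):-1/.X./O.O/.X., (2,0):-1/.X./O../OX., (2,2):-1/.X./O../.XO
[.X./OO./.X.] X move#2: (0,0):-1/XX./OO./.X.*, (0,2):-1/.XX/OO./.X., (1,2):-1/.X./OOX/.X., (2,0):-1/.X./OO./XX., (2,2):-1/.X./OO./.XX
[XX./OO./.X.] O move#3: (0,2):+1/XXO/OO./.X.*, (1,2):+1/XX./OOO/.X., (2,0):+1/XX./OO./OX., (2,2):+1/XX./OO./.XO
[XXO/OO./.X.] end (terminal -1, X#4); searched .X./O../.X. to 6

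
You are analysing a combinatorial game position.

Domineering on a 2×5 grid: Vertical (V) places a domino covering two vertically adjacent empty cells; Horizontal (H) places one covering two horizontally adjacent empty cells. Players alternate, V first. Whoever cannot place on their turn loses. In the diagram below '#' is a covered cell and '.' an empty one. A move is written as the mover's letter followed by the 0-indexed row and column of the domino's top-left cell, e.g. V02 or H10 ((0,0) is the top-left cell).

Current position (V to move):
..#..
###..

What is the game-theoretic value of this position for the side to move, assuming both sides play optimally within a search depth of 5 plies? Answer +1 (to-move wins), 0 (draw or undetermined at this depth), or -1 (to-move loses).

ply 1, V at ..#../###.. | V03=+1→..##./####.*; V04=+1→..#.#/###.#
ply 2, H at ..##./####. | H00=-1→####./####.*
ply 3, V at ####./####. | V04=+1→#####/#####*
ply 4: #####/##### is terminal -1 (H); from ..#../###.. depth 5

value(..#../###.., V) = +1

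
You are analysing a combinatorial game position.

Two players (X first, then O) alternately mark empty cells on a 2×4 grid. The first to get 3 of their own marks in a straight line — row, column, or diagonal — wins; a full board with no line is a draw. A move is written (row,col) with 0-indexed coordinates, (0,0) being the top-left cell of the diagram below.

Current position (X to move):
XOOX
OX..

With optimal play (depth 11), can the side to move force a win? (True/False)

X winning at [XOOX/OX..]: False

ply 1, X at XOOX/OX.. | (1,2)=+0→XOOX/OXX.*; (1,3)=+0→XOOX/OX.X
ply 2, O at XOOX/OXX. | (1,3)=+0→XOOX/OXXO*
ply 3: XOOX/OXXO is terminal +0 (X); from XOOX/OX.. depth 11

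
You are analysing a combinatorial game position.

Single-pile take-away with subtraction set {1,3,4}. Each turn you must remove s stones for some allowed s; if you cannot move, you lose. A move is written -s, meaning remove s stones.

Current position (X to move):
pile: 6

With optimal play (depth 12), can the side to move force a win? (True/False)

X winning at [6]: True

ply 1, X at 6 | -1=-1→5; -3=-1→3; -4=+1→2*
ply 2, O at 2 | -1=-1→1*
ply 3, X at 1 | -1=+1→0*
ply 4: 0 is terminal -1 (O); from 6 depth 12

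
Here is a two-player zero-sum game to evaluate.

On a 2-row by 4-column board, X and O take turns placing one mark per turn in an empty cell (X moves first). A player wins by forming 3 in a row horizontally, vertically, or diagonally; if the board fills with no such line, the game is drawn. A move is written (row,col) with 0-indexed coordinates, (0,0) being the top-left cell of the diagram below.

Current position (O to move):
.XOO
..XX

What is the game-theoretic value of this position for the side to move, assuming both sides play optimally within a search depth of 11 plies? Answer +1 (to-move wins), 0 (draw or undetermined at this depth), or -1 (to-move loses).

[.XOO/..XX] O move#1: (0,0):-1/OXOO/..XX, (1,0):-1/.XOO/O.XX, (1,1):+0/.XOO/.OXX*
[.XOO/.OXX] X move#2: (0,0):+0/XXOO/.OXX*, (1,0):+0/.XOO/XOXX
[XXOO/.OXX] O move#3: (1,0):+0/XXOO/OOXX*
[XXOO/OOXX] end (terminal +0, X#4); searched .XOO/..XX to 11

value(.XOO/..XX, O) = 0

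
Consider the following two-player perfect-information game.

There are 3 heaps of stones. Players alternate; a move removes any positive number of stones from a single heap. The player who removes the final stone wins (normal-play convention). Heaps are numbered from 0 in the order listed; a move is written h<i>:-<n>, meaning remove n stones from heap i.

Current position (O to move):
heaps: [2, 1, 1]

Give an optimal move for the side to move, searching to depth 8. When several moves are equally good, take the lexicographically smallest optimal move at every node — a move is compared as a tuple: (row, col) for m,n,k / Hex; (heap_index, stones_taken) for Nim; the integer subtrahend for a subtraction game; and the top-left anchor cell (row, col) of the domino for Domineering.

[(2,1,1)] O move#1: h0:-1:-1/(1,1,1), h0:-2:+1/(0,1,1)*, h1:-1:-1/(2,0,1), h2:-1:-1/(2,1,0)
[(0,1,1)] X move#2: h1:-1:-1/(0,0,1)*, h2:-1:-1/(0,1,0)
[(0,0,1)] O move#3: h2:-1:+1/(0,0,0)*
[(0,0,0)] end (terminal -1, X#4); searched (2,1,1) to 8

O's best at [(2,1,1)]: h0:-2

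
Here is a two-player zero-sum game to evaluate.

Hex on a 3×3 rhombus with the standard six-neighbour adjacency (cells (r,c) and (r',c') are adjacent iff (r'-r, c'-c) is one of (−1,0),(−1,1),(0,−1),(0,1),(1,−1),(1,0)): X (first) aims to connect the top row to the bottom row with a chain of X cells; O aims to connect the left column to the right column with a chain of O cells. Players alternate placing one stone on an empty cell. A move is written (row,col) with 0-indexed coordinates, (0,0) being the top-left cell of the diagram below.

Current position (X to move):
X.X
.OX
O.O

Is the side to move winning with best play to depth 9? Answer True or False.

[X.X/.OX/O.O] X move#1: (0,1):-1/XXX/.OX/O.O, (1,0):-1/X.X/XOX/O.O, (2,1):+1/X.X/.OX/OXO*
[X.X/.OX/OXO] end (terminal -1, O#2); searched X.X/.OX/O.O to 9

X winning at [X.X/.OX/O.O]: True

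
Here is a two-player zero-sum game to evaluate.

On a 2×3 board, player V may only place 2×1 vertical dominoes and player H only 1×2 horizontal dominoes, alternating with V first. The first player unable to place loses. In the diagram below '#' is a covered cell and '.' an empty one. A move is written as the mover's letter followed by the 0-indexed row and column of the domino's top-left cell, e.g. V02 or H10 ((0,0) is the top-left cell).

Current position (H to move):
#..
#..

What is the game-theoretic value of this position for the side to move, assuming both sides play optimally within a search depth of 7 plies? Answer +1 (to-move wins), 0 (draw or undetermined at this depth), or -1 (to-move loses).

value(#../#.., H) = +1

[#../#..] H move#1: H01:+1/###/#..*, H11:+1/#../###
[###/#..] end (terminal -1, V#2); searched #../#.. to 7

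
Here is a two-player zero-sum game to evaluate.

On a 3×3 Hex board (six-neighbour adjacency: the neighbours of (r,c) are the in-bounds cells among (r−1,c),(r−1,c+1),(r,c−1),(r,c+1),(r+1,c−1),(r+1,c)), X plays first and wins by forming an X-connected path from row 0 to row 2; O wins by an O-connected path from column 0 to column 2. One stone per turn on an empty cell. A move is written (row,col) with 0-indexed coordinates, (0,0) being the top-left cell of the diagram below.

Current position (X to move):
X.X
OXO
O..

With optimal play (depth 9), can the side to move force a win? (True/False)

X winning at [X.X/OXO/O..]: True

p1 X@[X.X/OXO/O..]: (0,1)[XXX/OXO/O..]-1 (2,1)[X.X/OXO/OX.]+1* (2,2)[X.X/OXO/O.X]-1
p2 O@[X.X/OXO/OX.] terminal -1; root [X.X/OXO/O..] d9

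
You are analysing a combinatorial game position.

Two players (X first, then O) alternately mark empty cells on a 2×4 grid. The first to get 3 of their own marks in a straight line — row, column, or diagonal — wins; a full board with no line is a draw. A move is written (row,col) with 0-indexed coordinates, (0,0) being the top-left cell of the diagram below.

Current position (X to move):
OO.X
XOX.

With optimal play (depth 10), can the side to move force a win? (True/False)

p1 X@[OO.X/XOX.]: (0,2)[OOXX/XOX.]+0* (1,3)[OO.X/XOXX]-1
p2 O@[OOXX/XOX.]: (1,3)[OOXX/XOXO]+0*
p3 X@[OOXX/XOXO] terminal +0; root [OO.X/XOX.] d10

X winning at [OO.X/XOX.]: False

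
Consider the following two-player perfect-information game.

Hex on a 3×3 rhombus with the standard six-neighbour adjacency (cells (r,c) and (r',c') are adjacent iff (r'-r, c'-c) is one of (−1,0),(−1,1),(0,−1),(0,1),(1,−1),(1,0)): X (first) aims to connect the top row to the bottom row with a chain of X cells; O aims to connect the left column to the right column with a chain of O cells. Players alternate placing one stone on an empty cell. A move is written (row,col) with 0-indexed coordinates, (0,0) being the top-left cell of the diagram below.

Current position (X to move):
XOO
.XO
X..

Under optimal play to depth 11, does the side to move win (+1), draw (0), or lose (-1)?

p1 X@[XOO/.XO/X..]: (1,0)[XOO/XXO/X..]+1* (2,1)[XOO/.XO/XX.]-1 (2,2)[XOO/.XO/X.X]-1
p2 O@[XOO/XXO/X..] terminal -1; root [XOO/.XO/X..] d11

value(XOO/.XO/X.., X) = +1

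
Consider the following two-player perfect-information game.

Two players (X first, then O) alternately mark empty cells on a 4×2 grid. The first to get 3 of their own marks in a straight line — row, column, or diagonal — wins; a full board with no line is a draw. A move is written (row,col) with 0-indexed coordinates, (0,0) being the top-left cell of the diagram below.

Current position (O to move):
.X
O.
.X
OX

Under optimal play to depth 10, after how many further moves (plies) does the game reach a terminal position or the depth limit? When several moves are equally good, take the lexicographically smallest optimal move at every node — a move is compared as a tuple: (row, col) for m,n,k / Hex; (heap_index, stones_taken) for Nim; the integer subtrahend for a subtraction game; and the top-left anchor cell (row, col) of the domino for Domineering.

PV length from [.X/O./.X/OX]: 1 ply

[.X/O./.X/OX] O move#1: (0,0):-1/OX/O./.X/OX, (1,1):+0/.X/OO/.X/OX, (2,0):+1/.X/O./OX/OX*
[.X/O./OX/OX] end (terminal -1, X#2); searched .X/O./.X/OX to 10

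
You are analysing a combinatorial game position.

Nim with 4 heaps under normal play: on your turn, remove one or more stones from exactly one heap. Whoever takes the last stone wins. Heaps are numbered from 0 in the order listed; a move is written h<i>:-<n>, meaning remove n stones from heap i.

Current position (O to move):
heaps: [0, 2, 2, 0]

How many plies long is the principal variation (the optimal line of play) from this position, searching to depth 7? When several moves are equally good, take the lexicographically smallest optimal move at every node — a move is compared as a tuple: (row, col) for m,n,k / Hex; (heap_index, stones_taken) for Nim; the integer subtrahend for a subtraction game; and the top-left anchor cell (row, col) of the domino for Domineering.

PV length from [(0,2,2,0)]: 4 plies

p1 O@[(0,2,2,0)]: h1:-1[(0,1,2,0)]-1* h1:-2[(0,0,2,0)]-1 h2:-1[(0,2,1,0)]-1 h2:-2[(0,2,0,0)]-1
p2 X@[(0,1,2,0)]: h1:-1[(0,0,2,0)]-1 h2:-1[(0,1,1,0)]+1* h2:-2[(0,1,0,0)]-1
p3 O@[(0,1,1,0)]: h1:-1[(0,0,1,0)]-1* h2:-1[(0,1,0,0)]-1
p4 X@[(0,0,1,0)]: h2:-1[(0,0,0,0)]+1*
p5 O@[(0,0,0,0)] terminal -1; root [(0,2,2,0)] d7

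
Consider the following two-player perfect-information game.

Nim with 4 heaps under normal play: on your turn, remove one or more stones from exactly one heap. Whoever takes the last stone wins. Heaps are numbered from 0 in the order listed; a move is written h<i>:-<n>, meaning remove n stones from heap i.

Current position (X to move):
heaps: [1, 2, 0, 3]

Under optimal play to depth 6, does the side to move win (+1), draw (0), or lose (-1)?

p1 X@[(1,2,0,3)]: h0:-1[(0,2,0,3)]-1* h1:-1[(1,1,0,3)]-1 h1:-2[(1,0,0,3)]-1 h3:-1[(1,2,0,2)]-1 h3:-2[(1,2,0,1)]-1 h3:-3[(1,2,0,0)]-1
p2 O@[(0,2,0,3)]: h1:-1[(0,1,0,3)]-1 h1:-2[(0,0,0,3)]-1 h3:-1[(0,2,0,2)]+1* h3:-2[(0,2,0,1)]-1 h3:-3[(0,2,0,0)]-1
p3 X@[(0,2,0,2)]: h1:-1[(0,1,0,2)]-1* h1:-2[(0,0,0,2)]-1 h3:-1[(0,2,0,1)]-1 h3:-2[(0,2,0,0)]-1
p4 O@[(0,1,0,2)]: h1:-1[(0,0,0,2)]-1 h3:-1[(0,1,0,1)]+1* h3:-2[(0,1,0,0)]-1
p5 X@[(0,1,0,1)]: h1:-1[(0,0,0,1)]-1* h3:-1[(0,1,0,0)]-1
p6 O@[(0,0,0,1)]: h3:-1[(0,0,0,0)]+1*
p7 X@[(0,0,0,0)] terminal -1; root [(1,2,0,3)] d6

value((1,2,0,3), X) = -1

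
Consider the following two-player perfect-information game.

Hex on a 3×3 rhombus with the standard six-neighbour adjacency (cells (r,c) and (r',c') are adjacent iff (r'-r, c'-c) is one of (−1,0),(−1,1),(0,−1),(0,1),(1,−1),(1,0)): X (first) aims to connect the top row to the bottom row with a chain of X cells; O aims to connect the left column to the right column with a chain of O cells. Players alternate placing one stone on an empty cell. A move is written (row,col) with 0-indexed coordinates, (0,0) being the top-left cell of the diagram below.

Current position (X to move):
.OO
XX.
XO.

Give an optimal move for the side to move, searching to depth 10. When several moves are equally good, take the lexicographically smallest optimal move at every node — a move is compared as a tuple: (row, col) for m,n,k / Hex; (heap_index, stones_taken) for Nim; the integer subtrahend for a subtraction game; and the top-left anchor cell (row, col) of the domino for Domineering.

[.OO/XX./XO.] X move#1: (0,0):+1/XOO/XX./XO.*, (1,2):-1/.OO/XXX/XO., (2,2):-1/.OO/XX./XOX
[XOO/XX./XO.] end (terminal -1, O#2); searched .OO/XX./XO. to 10

X's best at [.OO/XX./XO.]: (0,0)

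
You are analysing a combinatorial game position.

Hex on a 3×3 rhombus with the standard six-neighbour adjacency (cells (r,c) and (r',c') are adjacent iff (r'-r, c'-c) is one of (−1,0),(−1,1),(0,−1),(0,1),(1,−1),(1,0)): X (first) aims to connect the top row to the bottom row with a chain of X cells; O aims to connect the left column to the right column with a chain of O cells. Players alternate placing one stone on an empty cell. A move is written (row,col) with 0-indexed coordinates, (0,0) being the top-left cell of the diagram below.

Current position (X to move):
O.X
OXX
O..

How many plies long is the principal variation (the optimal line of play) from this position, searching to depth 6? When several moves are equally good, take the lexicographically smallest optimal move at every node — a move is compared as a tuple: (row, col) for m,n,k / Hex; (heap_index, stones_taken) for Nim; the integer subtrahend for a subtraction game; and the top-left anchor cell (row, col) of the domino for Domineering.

p1 X@[O.X/OXX/O..]: (0,1)[OXX/OXX/O..]+1* (2,1)[O.X/OXX/OX.]+1 (2,2)[O.X/OXX/O.X]+1
p2 O@[OXX/OXX/O..]: (2,1)[OXX/OXX/OO.]-1* (2,2)[OXX/OXX/O.O]-1
p3 X@[OXX/OXX/OO.]: (2,2)[OXX/OXX/OOX]+1*
p4 O@[OXX/OXX/OOX] terminal -1; root [O.X/OXX/O..] d6

PV length from [O.X/OXX/O..]: 3 plies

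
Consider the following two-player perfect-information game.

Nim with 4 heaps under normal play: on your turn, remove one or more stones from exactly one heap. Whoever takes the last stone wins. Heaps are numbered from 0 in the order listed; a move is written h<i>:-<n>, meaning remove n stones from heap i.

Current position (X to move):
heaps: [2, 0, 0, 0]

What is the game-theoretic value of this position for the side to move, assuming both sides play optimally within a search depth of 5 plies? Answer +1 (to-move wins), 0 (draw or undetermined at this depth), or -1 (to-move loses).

value((2,0,0,0), X) = +1

[(2,0,0,0)] X move#1: h0:-1:-1/(1,0,0,0), h0:-2:+1/(0,0,0,0)*
[(0,0,0,0)] end (terminal -1, O#2); searched (2,0,0,0) to 5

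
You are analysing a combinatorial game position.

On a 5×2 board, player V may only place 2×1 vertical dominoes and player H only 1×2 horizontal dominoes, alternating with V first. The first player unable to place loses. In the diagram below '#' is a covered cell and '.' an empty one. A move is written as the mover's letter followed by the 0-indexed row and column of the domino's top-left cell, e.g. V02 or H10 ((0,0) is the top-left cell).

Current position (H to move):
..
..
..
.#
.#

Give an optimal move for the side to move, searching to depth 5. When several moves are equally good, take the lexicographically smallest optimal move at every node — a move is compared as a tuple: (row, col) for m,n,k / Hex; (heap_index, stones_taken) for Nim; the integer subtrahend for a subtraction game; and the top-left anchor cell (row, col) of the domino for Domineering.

H's best at [../../../.#/.#]: H10

ply 1, H at ../../../.#/.# | H00=-1→##/../../.#/.#; H10=+1→../##/../.#/.#*; H20=-1→../../##/.#/.#
ply 2, V at ../##/../.#/.# | V20=-1→../##/#./##/.#*; V30=-1→../##/../##/##
ply 3, H at ../##/#./##/.# | H00=+1→##/##/#./##/.#*
ply 4: ##/##/#./##/.# is terminal -1 (V); from ../../../.#/.# depth 5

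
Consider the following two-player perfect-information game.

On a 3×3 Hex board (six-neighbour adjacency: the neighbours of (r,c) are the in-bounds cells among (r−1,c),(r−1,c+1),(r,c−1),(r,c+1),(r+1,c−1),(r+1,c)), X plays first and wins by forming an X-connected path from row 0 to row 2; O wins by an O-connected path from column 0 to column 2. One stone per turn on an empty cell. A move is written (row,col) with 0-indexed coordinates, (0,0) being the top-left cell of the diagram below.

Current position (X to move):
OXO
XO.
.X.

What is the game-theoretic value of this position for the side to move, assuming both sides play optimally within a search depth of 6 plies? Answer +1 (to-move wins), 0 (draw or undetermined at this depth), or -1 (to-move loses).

[OXO/XO./.X.] X move#1: (1,2):-1/OXO/XOX/.X., (2,0):+1/OXO/XO./XX.*, (2,2):-1/OXO/XO./.XX
[OXO/XO./XX.] end (terminal -1, O#2); searched OXO/XO./.X. to 6

value(OXO/XO./.X., X) = +1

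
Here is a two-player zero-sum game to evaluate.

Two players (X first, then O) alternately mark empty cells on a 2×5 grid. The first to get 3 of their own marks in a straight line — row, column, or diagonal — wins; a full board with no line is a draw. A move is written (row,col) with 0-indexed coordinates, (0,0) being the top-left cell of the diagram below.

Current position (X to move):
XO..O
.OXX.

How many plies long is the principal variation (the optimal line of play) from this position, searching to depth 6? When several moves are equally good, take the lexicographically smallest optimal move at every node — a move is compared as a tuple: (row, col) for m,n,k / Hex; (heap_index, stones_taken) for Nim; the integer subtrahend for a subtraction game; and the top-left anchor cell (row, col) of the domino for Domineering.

PV length from [XO..O/.OXX.]: 1 ply

p1 X@[XO..O/.OXX.]: (0,2)[XOX.O/.OXX.]+0 (0,3)[XO.XO/.OXX.]+0 (1,0)[XO..O/XOXX.]+0 (1,4)[XO..O/.OXXX]+1*
p2 O@[XO..O/.OXXX] terminal -1; root [XO..O/.OXX.] d6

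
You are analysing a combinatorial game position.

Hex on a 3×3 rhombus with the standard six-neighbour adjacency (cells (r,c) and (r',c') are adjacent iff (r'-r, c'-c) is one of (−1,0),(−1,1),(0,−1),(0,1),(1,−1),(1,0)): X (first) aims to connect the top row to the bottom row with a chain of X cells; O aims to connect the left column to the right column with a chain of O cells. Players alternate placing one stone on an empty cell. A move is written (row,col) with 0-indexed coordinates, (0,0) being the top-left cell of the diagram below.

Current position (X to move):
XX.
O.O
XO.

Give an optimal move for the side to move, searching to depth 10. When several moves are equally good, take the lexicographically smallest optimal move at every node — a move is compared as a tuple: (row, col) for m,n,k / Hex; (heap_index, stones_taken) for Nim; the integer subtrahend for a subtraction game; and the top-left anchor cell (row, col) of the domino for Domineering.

X's best at [XX./O.O/XO.]: (1,1)

p1 X@[XX./O.O/XO.]: (0,2)[XXX/O.O/XO.]-1 (1,1)[XX./OXO/XO.]+1* (2,2)[XX./O.O/XOX]-1
p2 O@[XX./OXO/XO.] terminal -1; root [XX./O.O/XO.] d10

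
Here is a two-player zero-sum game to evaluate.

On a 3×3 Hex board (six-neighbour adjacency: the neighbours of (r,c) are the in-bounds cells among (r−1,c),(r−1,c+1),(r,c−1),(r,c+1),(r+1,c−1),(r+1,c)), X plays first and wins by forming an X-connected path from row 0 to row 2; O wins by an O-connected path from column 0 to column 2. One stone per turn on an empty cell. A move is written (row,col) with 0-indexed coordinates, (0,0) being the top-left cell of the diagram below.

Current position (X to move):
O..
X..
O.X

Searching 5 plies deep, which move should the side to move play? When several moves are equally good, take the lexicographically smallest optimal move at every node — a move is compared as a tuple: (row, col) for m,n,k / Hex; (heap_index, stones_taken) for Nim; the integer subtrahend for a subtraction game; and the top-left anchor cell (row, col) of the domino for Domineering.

X's best at [O../X../O.X]: (1,1)

ply 1, X at O../X../O.X | (0,1)=-1→OX./X../O.X; (0,2)=-1→O.X/X../O.X; (1,1)=+1→O../XX./O.X*; (1,2)=-1→O../X.X/O.X; (2,1)=-1→O../X../OXX
ply 2, O at O../XX./O.X | (0,1)=-1→OO./XX./O.X*; (0,2)=-1→O.O/XX./O.X; (1,2)=-1→O../XXO/O.X; (2,1)=-1→O../XX./OOX
ply 3, X at OO./XX./O.X | (0,2)=+1→OOX/XX./O.X*; (1,2)=-1→OO./XXX/O.X; (2,1)=-1→OO./XX./OXX
ply 4, O at OOX/XX./O.X | (1,2)=-1→OOX/XXO/O.X*; (2,1)=-1→OOX/XX./OOX
ply 5, X at OOX/XXO/O.X | (2,1)=+1→OOX/XXO/OXX*
ply 6: OOX/XXO/OXX is terminal -1 (O); from O../X../O.X depth 5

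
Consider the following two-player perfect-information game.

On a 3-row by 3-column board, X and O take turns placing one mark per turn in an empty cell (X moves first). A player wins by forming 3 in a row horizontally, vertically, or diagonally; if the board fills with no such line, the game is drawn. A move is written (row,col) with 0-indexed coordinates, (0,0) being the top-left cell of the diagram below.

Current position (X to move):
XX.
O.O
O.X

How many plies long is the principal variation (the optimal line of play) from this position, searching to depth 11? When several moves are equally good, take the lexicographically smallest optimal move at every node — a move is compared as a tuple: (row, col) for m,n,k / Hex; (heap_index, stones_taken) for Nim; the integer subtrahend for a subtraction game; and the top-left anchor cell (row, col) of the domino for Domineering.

PV length from [XX./O.O/O.X]: 1 ply

[XX./O.O/O.X] X move#1: (0,2):+1/XXX/O.O/O.X*, (1,1):+1/XX./OXO/O.X, (2,1):-1/XX./O.O/OXX
[XXX/O.O/O.X] end (terminal -1, O#2); searched XX./O.O/O.X to 11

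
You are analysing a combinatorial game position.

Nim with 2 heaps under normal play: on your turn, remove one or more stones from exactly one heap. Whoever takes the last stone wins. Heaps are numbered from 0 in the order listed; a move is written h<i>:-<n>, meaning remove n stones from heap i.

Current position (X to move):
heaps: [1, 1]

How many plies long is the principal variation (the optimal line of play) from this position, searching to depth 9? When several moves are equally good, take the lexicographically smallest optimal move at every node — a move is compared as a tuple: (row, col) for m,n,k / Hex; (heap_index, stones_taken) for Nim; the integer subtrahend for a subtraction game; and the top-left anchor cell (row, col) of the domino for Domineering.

PV length from [(1,1)]: 2 plies

p1 X@[(1,1)]: h0:-1[(0,1)]-1* h1:-1[(1,0)]-1
p2 O@[(0,1)]: h1:-1[(0,0)]+1*
p3 X@[(0,0)] terminal -1; root [(1,1)] d9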